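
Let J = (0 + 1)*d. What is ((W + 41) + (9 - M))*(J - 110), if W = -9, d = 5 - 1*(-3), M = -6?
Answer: -4794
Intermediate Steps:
d = 8 (d = 5 + 3 = 8)
J = 8 (J = (0 + 1)*8 = 1*8 = 8)
((W + 41) + (9 - M))*(J - 110) = ((-9 + 41) + (9 - 1*(-6)))*(8 - 110) = (32 + (9 + 6))*(-102) = (32 + 15)*(-102) = 47*(-102) = -4794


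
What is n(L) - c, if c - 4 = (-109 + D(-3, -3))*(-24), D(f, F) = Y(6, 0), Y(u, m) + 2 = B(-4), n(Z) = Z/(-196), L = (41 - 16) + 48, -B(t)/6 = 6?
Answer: -692345/196 ≈ -3532.4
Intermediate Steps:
B(t) = -36 (B(t) = -6*6 = -36)
L = 73 (L = 25 + 48 = 73)
n(Z) = -Z/196 (n(Z) = Z*(-1/196) = -Z/196)
Y(u, m) = -38 (Y(u, m) = -2 - 36 = -38)
D(f, F) = -38
c = 3532 (c = 4 + (-109 - 38)*(-24) = 4 - 147*(-24) = 4 + 3528 = 3532)
n(L) - c = -1/196*73 - 1*3532 = -73/196 - 3532 = -692345/196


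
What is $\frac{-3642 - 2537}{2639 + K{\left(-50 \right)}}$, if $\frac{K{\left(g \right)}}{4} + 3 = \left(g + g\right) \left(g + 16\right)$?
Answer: $- \frac{6179}{16227} \approx -0.38078$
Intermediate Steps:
$K{\left(g \right)} = -12 + 8 g \left(16 + g\right)$ ($K{\left(g \right)} = -12 + 4 \left(g + g\right) \left(g + 16\right) = -12 + 4 \cdot 2 g \left(16 + g\right) = -12 + 8 g \left(16 + g\right)$)
$\frac{-3642 - 2537}{2639 + K{\left(-50 \right)}} = \frac{-3642 - 2537}{2639 + \left(-12 + 8 \left(-50\right)^{2} + 128 \left(-50\right)\right)} = - \frac{6179}{2639 - -13588} = - \frac{6179}{2639 + 13588} = - \frac{6179}{16227}$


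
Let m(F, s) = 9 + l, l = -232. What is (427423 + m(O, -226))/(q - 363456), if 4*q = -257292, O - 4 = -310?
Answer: -142400/142593 ≈ -0.99865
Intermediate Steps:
O = -306 (O = 4 - 310 = -306)
q = -64323 (q = (¼)*(-257292) = -64323)
m(F, s) = -223 (m(F, s) = 9 - 232 = -223)
(427423 + m(O, -226))/(q - 363456) = (427423 - 223)/(-64323 - 363456) = 427200/(-427779) = 427200*(-1/427779) = -142400/142593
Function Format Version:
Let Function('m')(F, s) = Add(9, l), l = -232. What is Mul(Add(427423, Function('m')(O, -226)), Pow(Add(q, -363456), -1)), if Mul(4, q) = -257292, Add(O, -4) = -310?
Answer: Rational(-142400, 142593) ≈ -0.99865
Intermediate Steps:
O = -306 (O = Add(4, -310) = -306)
q = -64323 (q = Mul(Rational(1, 4), -257292) = -64323)
Function('m')(F, s) = -223 (Function('m')(F, s) = Add(9, -232) = -223)
Mul(Add(427423, Function('m')(O, -226)), Pow(Add(q, -363456), -1)) = Mul(Add(427423, -223), Pow(Add(-64323, -363456), -1)) = Mul(427200, Pow(-427779, -1)) = Mul(427200, Rational(-1, 427779)) = Rational(-142400, 142593)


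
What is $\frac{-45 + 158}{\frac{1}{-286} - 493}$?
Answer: $- \frac{32318}{140999} \approx -0.22921$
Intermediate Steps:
$\frac{-45 + 158}{\frac{1}{-286} - 493} = \frac{113}{- \frac{1}{286} - 493} = \frac{113}{- \frac{140999}{286}} = 113 \left(- \frac{286}{140999}\right) = - \frac{32318}{140999}$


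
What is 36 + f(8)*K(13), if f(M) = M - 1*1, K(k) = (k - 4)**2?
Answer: 603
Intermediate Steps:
K(k) = (-4 + k)**2
f(M) = -1 + M (f(M) = M - 1 = -1 + M)
36 + f(8)*K(13) = 36 + (-1 + 8)*(-4 + 13)**2 = 36 + 7*9**2 = 36 + 7*81 = 36 + 567 = 603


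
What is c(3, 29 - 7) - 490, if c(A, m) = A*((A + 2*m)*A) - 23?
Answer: -90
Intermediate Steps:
c(A, m) = -23 + A**2*(A + 2*m) (c(A, m) = A*(A*(A + 2*m)) - 23 = A**2*(A + 2*m) - 23 = -23 + A**2*(A + 2*m))
c(3, 29 - 7) - 490 = (-23 + 3**3 + 2*(29 - 7)*3**2) - 490 = (-23 + 27 + 2*22*9) - 490 = (-23 + 27 + 396) - 490 = 400 - 490 = -90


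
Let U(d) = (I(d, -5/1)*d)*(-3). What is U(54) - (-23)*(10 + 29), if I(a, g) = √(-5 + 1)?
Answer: 897 - 324*I ≈ 897.0 - 324.0*I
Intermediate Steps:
I(a, g) = 2*I (I(a, g) = √(-4) = 2*I)
U(d) = -6*I*d (U(d) = ((2*I)*d)*(-3) = (2*I*d)*(-3) = -6*I*d)
U(54) - (-23)*(10 + 29) = -6*I*54 - (-23)*(10 + 29) = -324*I - (-23)*39 = -324*I - 1*(-897) = -324*I + 897 = 897 - 324*I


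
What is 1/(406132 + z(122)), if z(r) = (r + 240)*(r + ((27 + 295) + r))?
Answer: 1/611024 ≈ 1.6366e-6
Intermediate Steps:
z(r) = (240 + r)*(322 + 2*r) (z(r) = (240 + r)*(r + (322 + r)) = (240 + r)*(322 + 2*r))
1/(406132 + z(122)) = 1/(406132 + (77280 + 2*122² + 802*122)) = 1/(406132 + (77280 + 2*14884 + 97844)) = 1/(406132 + (77280 + 29768 + 97844)) = 1/(406132 + 204892) = 1/611024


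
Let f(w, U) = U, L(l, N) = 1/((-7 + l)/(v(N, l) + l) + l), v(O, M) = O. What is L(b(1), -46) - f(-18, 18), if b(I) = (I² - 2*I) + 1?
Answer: -80/7 ≈ -11.429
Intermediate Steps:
b(I) = 1 + I² - 2*I
L(l, N) = 1/(l + (-7 + l)/(N + l)) (L(l, N) = 1/((-7 + l)/(N + l) + l) = 1/(l + (-7 + l)/(N + l)))
L(b(1), -46) - f(-18, 18) = (-46 + (1 + 1² - 2*1))/(-7 + (1 + 1² - 2*1) + (1 + 1² - 2*1)² - 46*(1 + 1² - 2*1)) - 1*18 = (-46 + (1 + 1 - 2))/(-7 + (1 + 1 - 2) + (1 + 1 - 2)² - 46*(1 + 1 - 2)) - 18 = (-46 + 0)/(-7 + 0 + 0² - 46*0) - 18 = -46/(-7 + 0 + 0 + 0) - 18 = -46/(-7) - 18 = -⅐*(-46) - 18 = 46/7 - 18 = -80/7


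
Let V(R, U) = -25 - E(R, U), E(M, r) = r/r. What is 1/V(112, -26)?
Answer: -1/26 ≈ -0.038462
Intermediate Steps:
E(M, r) = 1
V(R, U) = -26 (V(R, U) = -25 - 1*1 = -25 - 1 = -26)
1/V(112, -26) = 1/(-26) = -1/26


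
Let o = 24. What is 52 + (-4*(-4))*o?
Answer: 436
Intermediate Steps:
52 + (-4*(-4))*o = 52 - 4*(-4)*24 = 52 + 16*24 = 52 + 384 = 436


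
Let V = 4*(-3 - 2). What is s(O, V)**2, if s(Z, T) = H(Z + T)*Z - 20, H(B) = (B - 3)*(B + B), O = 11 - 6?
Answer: 7182400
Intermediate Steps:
O = 5
H(B) = 2*B*(-3 + B) (H(B) = (-3 + B)*(2*B) = 2*B*(-3 + B))
V = -20 (V = 4*(-5) = -20)
s(Z, T) = -20 + 2*Z*(T + Z)*(-3 + T + Z) (s(Z, T) = (2*(Z + T)*(-3 + (Z + T)))*Z - 20 = (2*(T + Z)*(-3 + (T + Z)))*Z - 20 = (2*(T + Z)*(-3 + T + Z))*Z - 20 = 2*Z*(T + Z)*(-3 + T + Z) - 20 = -20 + 2*Z*(T + Z)*(-3 + T + Z))
s(O, V)**2 = (-20 + 2*5*(-20 + 5)*(-3 - 20 + 5))**2 = (-20 + 2*5*(-15)*(-18))**2 = (-20 + 2700)**2 = 2680**2 = 7182400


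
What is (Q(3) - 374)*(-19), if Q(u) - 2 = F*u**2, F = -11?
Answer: 8949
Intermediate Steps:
Q(u) = 2 - 11*u**2
(Q(3) - 374)*(-19) = ((2 - 11*3**2) - 374)*(-19) = ((2 - 11*9) - 374)*(-19) = ((2 - 99) - 374)*(-19) = (-97 - 374)*(-19) = -471*(-19) = 8949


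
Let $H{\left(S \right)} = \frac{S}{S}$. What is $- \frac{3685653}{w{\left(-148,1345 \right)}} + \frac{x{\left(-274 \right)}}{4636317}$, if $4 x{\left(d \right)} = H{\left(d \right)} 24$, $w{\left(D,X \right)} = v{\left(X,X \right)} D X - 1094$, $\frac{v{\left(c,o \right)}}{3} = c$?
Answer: $\frac{5697558303055}{1241309268127166} \approx 0.00459$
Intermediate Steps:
$v{\left(c,o \right)} = 3 c$
$w{\left(D,X \right)} = -1094 + 3 D X^{2}$ ($w{\left(D,X \right)} = 3 X D X - 1094 = 3 D X X - 1094 = 3 D X^{2} - 1094 = -1094 + 3 D X^{2}$)
$H{\left(S \right)} = 1$
$x{\left(d \right)} = 6$ ($x{\left(d \right)} = \frac{1 \cdot 24}{4} = \frac{1}{4} \cdot 24 = 6$)
$- \frac{3685653}{w{\left(-148,1345 \right)}} + \frac{x{\left(-274 \right)}}{4636317} = - \frac{3685653}{-1094 + 3 \left(-148\right) 1345^{2}} + \frac{6}{4636317} = - \frac{3685653}{-1094 + 3 \left(-148\right) 1809025} + 6 \cdot \frac{1}{4636317} = - \frac{3685653}{-1094 - 803207100} + \frac{2}{1545439} = - \frac{3685653}{-803208194} + \frac{2}{1545439} = \left(-3685653\right) \left(- \frac{1}{803208194}\right) + \frac{2}{1545439} = \frac{3685653}{803208194} + \frac{2}{1545439} = \frac{5697558303055}{1241309268127166}$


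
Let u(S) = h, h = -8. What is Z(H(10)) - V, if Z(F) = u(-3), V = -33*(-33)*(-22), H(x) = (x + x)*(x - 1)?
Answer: 23950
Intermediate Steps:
u(S) = -8
H(x) = 2*x*(-1 + x) (H(x) = (2*x)*(-1 + x) = 2*x*(-1 + x))
V = -23958 (V = 1089*(-22) = -23958)
Z(F) = -8
Z(H(10)) - V = -8 - 1*(-23958) = -8 + 23958 = 23950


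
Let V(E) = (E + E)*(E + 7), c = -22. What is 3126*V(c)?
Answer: 2063160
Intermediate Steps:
V(E) = 2*E*(7 + E) (V(E) = (2*E)*(7 + E) = 2*E*(7 + E))
3126*V(c) = 3126*(2*(-22)*(7 - 22)) = 3126*(2*(-22)*(-15)) = 3126*660 = 2063160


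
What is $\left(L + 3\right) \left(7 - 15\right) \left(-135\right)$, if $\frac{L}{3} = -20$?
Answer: $-61560$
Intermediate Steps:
$L = -60$ ($L = 3 \left(-20\right) = -60$)
$\left(L + 3\right) \left(7 - 15\right) \left(-135\right) = \left(-60 + 3\right) \left(7 - 15\right) \left(-135\right) = \left(-57\right) \left(-8\right) \left(-135\right) = 456 \left(-135\right) = -61560$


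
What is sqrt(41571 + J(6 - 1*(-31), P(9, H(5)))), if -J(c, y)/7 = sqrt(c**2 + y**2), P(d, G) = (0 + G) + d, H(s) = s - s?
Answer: sqrt(41571 - 35*sqrt(58)) ≈ 203.23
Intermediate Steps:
H(s) = 0
P(d, G) = G + d
J(c, y) = -7*sqrt(c**2 + y**2)
sqrt(41571 + J(6 - 1*(-31), P(9, H(5)))) = sqrt(41571 - 7*sqrt((6 - 1*(-31))**2 + (0 + 9)**2)) = sqrt(41571 - 7*sqrt((6 + 31)**2 + 9**2)) = sqrt(41571 - 7*sqrt(37**2 + 81)) = sqrt(41571 - 7*sqrt(1369 + 81)) = sqrt(41571 - 35*sqrt(58))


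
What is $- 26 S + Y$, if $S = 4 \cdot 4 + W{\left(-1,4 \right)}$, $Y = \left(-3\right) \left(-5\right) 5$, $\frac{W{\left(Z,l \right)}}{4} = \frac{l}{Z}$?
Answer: $75$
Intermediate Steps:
$W{\left(Z,l \right)} = \frac{4 l}{Z}$ ($W{\left(Z,l \right)} = 4 \frac{l}{Z} = \frac{4 l}{Z}$)
$Y = 75$ ($Y = 15 \cdot 5 = 75$)
$S = 0$ ($S = 4 \cdot 4 + 4 \cdot 4 \frac{1}{-1} = 16 + 4 \cdot 4 \left(-1\right) = 16 - 16 = 0$)
$- 26 S + Y = \left(-26\right) 0 + 75 = 0 + 75 = 75$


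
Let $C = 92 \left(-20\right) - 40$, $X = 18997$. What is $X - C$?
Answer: $20877$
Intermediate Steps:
$C = -1880$ ($C = -1840 - 40 = -1880$)
$X - C = 18997 - -1880 = 18997 + 1880 = 20877$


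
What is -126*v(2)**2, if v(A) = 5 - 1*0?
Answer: -3150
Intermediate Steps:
v(A) = 5 (v(A) = 5 + 0 = 5)
-126*v(2)**2 = -126*5**2 = -126*25 = -3150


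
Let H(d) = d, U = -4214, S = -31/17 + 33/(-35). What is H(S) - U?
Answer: 2505684/595 ≈ 4211.2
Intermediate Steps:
S = -1646/595 (S = -31*1/17 + 33*(-1/35) = -31/17 - 33/35 = -1646/595 ≈ -2.7664)
H(S) - U = -1646/595 - 1*(-4214) = -1646/595 + 4214 = 2505684/595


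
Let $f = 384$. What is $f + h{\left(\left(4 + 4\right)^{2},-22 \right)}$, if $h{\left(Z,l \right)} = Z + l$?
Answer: $426$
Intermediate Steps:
$f + h{\left(\left(4 + 4\right)^{2},-22 \right)} = 384 - \left(22 - \left(4 + 4\right)^{2}\right) = 384 - \left(22 - 8^{2}\right) = 384 + \left(64 - 22\right) = 384 + 42 = 426$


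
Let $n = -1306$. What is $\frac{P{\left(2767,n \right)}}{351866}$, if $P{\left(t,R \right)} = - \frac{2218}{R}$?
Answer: $\frac{1109}{229768498} \approx 4.8266 \cdot 10^{-6}$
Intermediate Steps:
$\frac{P{\left(2767,n \right)}}{351866} = \frac{\left(-2218\right) \frac{1}{-1306}}{351866} = \left(-2218\right) \left(- \frac{1}{1306}\right) \frac{1}{351866} = \frac{1109}{653} \cdot \frac{1}{351866} = \frac{1109}{229768498}$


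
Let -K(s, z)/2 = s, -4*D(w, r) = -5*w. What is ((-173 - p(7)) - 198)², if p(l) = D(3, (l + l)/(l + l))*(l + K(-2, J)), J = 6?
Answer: 2719201/16 ≈ 1.6995e+5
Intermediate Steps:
D(w, r) = 5*w/4 (D(w, r) = -(-5)*w/4 = 5*w/4)
K(s, z) = -2*s
p(l) = 15 + 15*l/4 (p(l) = ((5/4)*3)*(l - 2*(-2)) = 15*(l + 4)/4 = 15*(4 + l)/4 = 15 + 15*l/4)
((-173 - p(7)) - 198)² = ((-173 - (15 + (15/4)*7)) - 198)² = ((-173 - (15 + 105/4)) - 198)² = ((-173 - 1*165/4) - 198)² = ((-173 - 165/4) - 198)² = (-857/4 - 198)² = (-1649/4)² = 2719201/16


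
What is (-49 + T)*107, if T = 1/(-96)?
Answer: -503435/96 ≈ -5244.1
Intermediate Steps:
T = -1/96 ≈ -0.010417
(-49 + T)*107 = (-49 - 1/96)*107 = -4705/96*107 = -503435/96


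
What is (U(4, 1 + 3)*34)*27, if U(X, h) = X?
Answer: 3672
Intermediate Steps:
(U(4, 1 + 3)*34)*27 = (4*34)*27 = 136*27 = 3672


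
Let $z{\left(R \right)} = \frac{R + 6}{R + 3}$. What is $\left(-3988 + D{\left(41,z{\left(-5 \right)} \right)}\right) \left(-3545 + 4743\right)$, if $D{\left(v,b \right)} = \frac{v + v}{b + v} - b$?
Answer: $- \frac{386742553}{81} \approx -4.7746 \cdot 10^{6}$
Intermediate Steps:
$z{\left(R \right)} = \frac{6 + R}{3 + R}$
$D{\left(v,b \right)} = - b + \frac{2 v}{b + v}$ ($D{\left(v,b \right)} = \frac{2 v}{b + v} - b = - b + \frac{2 v}{b + v}$)
$\left(-3988 + D{\left(41,z{\left(-5 \right)} \right)}\right) \left(-3545 + 4743\right) = \left(-3988 + \frac{- \left(\frac{6 - 5}{3 - 5}\right)^{2} + 2 \cdot 41 - \frac{6 - 5}{3 - 5} \cdot 41}{\frac{6 - 5}{3 - 5} + 41}\right) \left(-3545 + 4743\right) = \left(-3988 + \frac{- \left(\frac{1}{-2} \cdot 1\right)^{2} + 82 - \frac{1}{-2} \cdot 1 \cdot 41}{\frac{1}{-2} \cdot 1 + 41}\right) 1198 = \left(-3988 + \frac{- \left(\left(- \frac{1}{2}\right) 1\right)^{2} + 82 - \left(- \frac{1}{2}\right) 1 \cdot 41}{\left(- \frac{1}{2}\right) 1 + 41}\right) 1198 = \left(-3988 + \frac{- \left(- \frac{1}{2}\right)^{2} + 82 - \left(- \frac{1}{2}\right) 41}{- \frac{1}{2} + 41}\right) 1198 = \left(-3988 + \frac{\left(-1\right) \frac{1}{4} + 82 + \frac{41}{2}}{\frac{81}{2}}\right) 1198 = \left(-3988 + \frac{2 \left(- \frac{1}{4} + 82 + \frac{41}{2}\right)}{81}\right) 1198 = \left(-3988 + \frac{2}{81} \cdot \frac{409}{4}\right) 1198 = \left(-3988 + \frac{409}{162}\right) 1198 = \left(- \frac{645647}{162}\right) 1198 = - \frac{386742553}{81}$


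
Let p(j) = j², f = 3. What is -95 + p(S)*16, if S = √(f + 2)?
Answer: -15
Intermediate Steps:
S = √5 (S = √(3 + 2) = √5 ≈ 2.2361)
-95 + p(S)*16 = -95 + (√5)²*16 = -95 + 5*16 = -95 + 80 = -15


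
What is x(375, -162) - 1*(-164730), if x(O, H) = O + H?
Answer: 164943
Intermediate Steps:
x(O, H) = H + O
x(375, -162) - 1*(-164730) = (-162 + 375) - 1*(-164730) = 213 + 164730 = 164943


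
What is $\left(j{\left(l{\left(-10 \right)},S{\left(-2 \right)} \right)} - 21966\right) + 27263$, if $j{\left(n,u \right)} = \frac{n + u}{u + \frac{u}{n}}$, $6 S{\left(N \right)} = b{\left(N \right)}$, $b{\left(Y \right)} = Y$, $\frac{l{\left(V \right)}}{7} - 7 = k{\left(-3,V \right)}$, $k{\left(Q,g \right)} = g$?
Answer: $\frac{26821}{5} \approx 5364.2$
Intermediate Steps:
$l{\left(V \right)} = 49 + 7 V$
$S{\left(N \right)} = \frac{N}{6}$
$j{\left(n,u \right)} = \frac{n + u}{u + \frac{u}{n}}$
$\left(j{\left(l{\left(-10 \right)},S{\left(-2 \right)} \right)} - 21966\right) + 27263 = \left(\frac{\left(49 + 7 \left(-10\right)\right) \left(\left(49 + 7 \left(-10\right)\right) + \frac{1}{6} \left(-2\right)\right)}{\frac{1}{6} \left(-2\right) \left(1 + \left(49 + 7 \left(-10\right)\right)\right)} - 21966\right) + 27263 = \left(\frac{\left(49 - 70\right) \left(\left(49 - 70\right) - \frac{1}{3}\right)}{\left(- \frac{1}{3}\right) \left(1 + \left(49 - 70\right)\right)} - 21966\right) + 27263 = \left(\left(-21\right) \left(-3\right) \frac{1}{1 - 21} \left(-21 - \frac{1}{3}\right) - 21966\right) + 27263 = \left(\left(-21\right) \left(-3\right) \frac{1}{-20} \left(- \frac{64}{3}\right) - 21966\right) + 27263 = \left(\left(-21\right) \left(-3\right) \left(- \frac{1}{20}\right) \left(- \frac{64}{3}\right) - 21966\right) + 27263 = \left(\frac{336}{5} - 21966\right) + 27263 = - \frac{109494}{5} + 27263 = \frac{26821}{5}$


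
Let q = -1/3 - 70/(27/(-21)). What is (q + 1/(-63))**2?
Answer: 1290496/441 ≈ 2926.3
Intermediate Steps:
q = 487/9 (q = -1*1/3 - 70/(27*(-1/21)) = -1/3 - 70/(-9/7) = -1/3 - 70*(-7/9) = -1/3 + 490/9 = 487/9 ≈ 54.111)
(q + 1/(-63))**2 = (487/9 + 1/(-63))**2 = (487/9 - 1/63)**2 = (1136/21)**2 = 1290496/441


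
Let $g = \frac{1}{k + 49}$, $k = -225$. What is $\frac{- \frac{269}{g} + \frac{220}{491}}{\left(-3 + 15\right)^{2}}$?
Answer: $\frac{1937177}{5892} \approx 328.78$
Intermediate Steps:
$g = - \frac{1}{176}$ ($g = \frac{1}{-225 + 49} = \frac{1}{-176} = - \frac{1}{176} \approx -0.0056818$)
$\frac{- \frac{269}{g} + \frac{220}{491}}{\left(-3 + 15\right)^{2}} = \frac{- \frac{269}{- \frac{1}{176}} + \frac{220}{491}}{\left(-3 + 15\right)^{2}} = \frac{\left(-269\right) \left(-176\right) + 220 \cdot \frac{1}{491}}{12^{2}} = \frac{47344 + \frac{220}{491}}{144} = \frac{23246124}{491} \cdot \frac{1}{144} = \frac{1937177}{5892}$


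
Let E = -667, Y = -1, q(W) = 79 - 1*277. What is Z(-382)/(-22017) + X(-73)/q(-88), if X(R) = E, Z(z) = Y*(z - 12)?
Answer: 4869109/1453122 ≈ 3.3508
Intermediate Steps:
q(W) = -198 (q(W) = 79 - 277 = -198)
Z(z) = 12 - z (Z(z) = -(z - 12) = -(-12 + z) = 12 - z)
X(R) = -667
Z(-382)/(-22017) + X(-73)/q(-88) = (12 - 1*(-382))/(-22017) - 667/(-198) = (12 + 382)*(-1/22017) - 667*(-1/198) = 394*(-1/22017) + 667/198 = -394/22017 + 667/198 = 4869109/1453122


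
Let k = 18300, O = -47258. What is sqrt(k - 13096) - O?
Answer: 47258 + 2*sqrt(1301) ≈ 47330.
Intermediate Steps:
sqrt(k - 13096) - O = sqrt(18300 - 13096) - 1*(-47258) = sqrt(5204) + 47258 = 2*sqrt(1301) + 47258 = 47258 + 2*sqrt(1301)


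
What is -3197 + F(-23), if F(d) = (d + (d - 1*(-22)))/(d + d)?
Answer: -73519/23 ≈ -3196.5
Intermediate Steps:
F(d) = (22 + 2*d)/(2*d) (F(d) = (d + (d + 22))/((2*d)) = (d + (22 + d))*(1/(2*d)) = (22 + 2*d)*(1/(2*d)) = (22 + 2*d)/(2*d))
-3197 + F(-23) = -3197 + (11 - 23)/(-23) = -3197 - 1/23*(-12) = -3197 + 12/23 = -73519/23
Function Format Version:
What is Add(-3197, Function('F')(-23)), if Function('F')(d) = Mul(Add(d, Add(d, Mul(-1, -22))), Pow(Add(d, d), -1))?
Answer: Rational(-73519, 23) ≈ -3196.5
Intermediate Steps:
Function('F')(d) = Mul(Rational(1, 2), Pow(d, -1), Add(22, Mul(2, d))) (Function('F')(d) = Mul(Add(d, Add(d, 22)), Pow(Mul(2, d), -1)) = Mul(Add(d, Add(22, d)), Mul(Rational(1, 2), Pow(d, -1))) = Mul(Add(22, Mul(2, d)), Mul(Rational(1, 2), Pow(d, -1))) = Mul(Rational(1, 2), Pow(d, -1), Add(22, Mul(2, d))))
Add(-3197, Function('F')(-23)) = Add(-3197, Mul(Pow(-23, -1), Add(11, -23))) = Add(-3197, Mul(Rational(-1, 23), -12)) = Add(-3197, Rational(12, 23)) = Rational(-73519, 23)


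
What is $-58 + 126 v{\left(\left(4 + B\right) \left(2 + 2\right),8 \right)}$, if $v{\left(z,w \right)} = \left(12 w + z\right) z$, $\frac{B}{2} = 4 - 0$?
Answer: $870854$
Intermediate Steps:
$B = 8$ ($B = 2 \left(4 - 0\right) = 2 \left(4 + 0\right) = 2 \cdot 4 = 8$)
$v{\left(z,w \right)} = z \left(z + 12 w\right)$ ($v{\left(z,w \right)} = \left(z + 12 w\right) z = z \left(z + 12 w\right)$)
$-58 + 126 v{\left(\left(4 + B\right) \left(2 + 2\right),8 \right)} = -58 + 126 \left(4 + 8\right) \left(2 + 2\right) \left(\left(4 + 8\right) \left(2 + 2\right) + 12 \cdot 8\right) = -58 + 126 \cdot 12 \cdot 4 \left(12 \cdot 4 + 96\right) = -58 + 126 \cdot 48 \left(48 + 96\right) = -58 + 126 \cdot 48 \cdot 144 = -58 + 126 \cdot 6912 = -58 + 870912 = 870854$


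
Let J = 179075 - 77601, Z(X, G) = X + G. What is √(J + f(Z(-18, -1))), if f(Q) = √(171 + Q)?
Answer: √(101474 + 2*√38) ≈ 318.57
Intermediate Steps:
Z(X, G) = G + X
J = 101474
√(J + f(Z(-18, -1))) = √(101474 + √(171 + (-1 - 18))) = √(101474 + √(171 - 19)) = √(101474 + √152) = √(101474 + 2*√38)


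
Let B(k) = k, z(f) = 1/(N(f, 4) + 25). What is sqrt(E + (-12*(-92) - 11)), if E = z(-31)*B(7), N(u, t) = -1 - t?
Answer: sqrt(109335)/10 ≈ 33.066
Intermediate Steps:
z(f) = 1/20 (z(f) = 1/((-1 - 1*4) + 25) = 1/((-1 - 4) + 25) = 1/(-5 + 25) = 1/20)
E = 7/20 (E = (1/20)*7 = 7/20 ≈ 0.35000)
sqrt(E + (-12*(-92) - 11)) = sqrt(7/20 + (-12*(-92) - 11)) = sqrt(7/20 + (1104 - 11)) = sqrt(7/20 + 1093) = sqrt(21867/20) = sqrt(109335)/10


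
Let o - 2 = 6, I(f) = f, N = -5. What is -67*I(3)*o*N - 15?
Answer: 8025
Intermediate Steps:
o = 8 (o = 2 + 6 = 8)
-67*I(3)*o*N - 15 = -67*3*8*(-5) - 15 = -1608*(-5) - 15 = -67*(-120) - 15 = 8040 - 15 = 8025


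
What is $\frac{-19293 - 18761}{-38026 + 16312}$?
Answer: $\frac{19027}{10857} \approx 1.7525$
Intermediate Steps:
$\frac{-19293 - 18761}{-38026 + 16312} = \frac{-19293 - 18761}{-21714} = \left(-38054\right) \left(- \frac{1}{21714}\right) = \frac{19027}{10857}$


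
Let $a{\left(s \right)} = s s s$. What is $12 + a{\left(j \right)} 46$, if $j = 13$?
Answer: $101074$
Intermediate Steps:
$a{\left(s \right)} = s^{3}$ ($a{\left(s \right)} = s^{2} s = s^{3}$)
$12 + a{\left(j \right)} 46 = 12 + 13^{3} \cdot 46 = 12 + 2197 \cdot 46 = 12 + 101062 = 101074$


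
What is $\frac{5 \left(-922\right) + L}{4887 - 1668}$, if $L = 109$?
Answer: $- \frac{4501}{3219} \approx -1.3983$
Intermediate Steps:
$\frac{5 \left(-922\right) + L}{4887 - 1668} = \frac{5 \left(-922\right) + 109}{4887 - 1668} = \frac{-4610 + 109}{3219} = \left(-4501\right) \frac{1}{3219} = - \frac{4501}{3219}$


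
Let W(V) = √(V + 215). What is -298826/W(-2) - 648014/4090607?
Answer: -648014/4090607 - 298826*√213/213 ≈ -20475.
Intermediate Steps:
W(V) = √(215 + V)
-298826/W(-2) - 648014/4090607 = -298826/√(215 - 2) - 648014/4090607 = -298826*√213/213 - 648014*1/4090607 = -298826*√213/213 - 648014/4090607 = -648014/4090607 - 298826*√213/213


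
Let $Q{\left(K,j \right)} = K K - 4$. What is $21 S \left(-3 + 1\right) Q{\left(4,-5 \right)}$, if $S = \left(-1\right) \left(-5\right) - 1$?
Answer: $-2016$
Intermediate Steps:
$S = 4$ ($S = 5 - 1 = 4$)
$Q{\left(K,j \right)} = -4 + K^{2}$ ($Q{\left(K,j \right)} = K^{2} - 4 = -4 + K^{2}$)
$21 S \left(-3 + 1\right) Q{\left(4,-5 \right)} = 21 \cdot 4 \left(-3 + 1\right) \left(-4 + 4^{2}\right) = 84 \left(- 2 \left(-4 + 16\right)\right) = 84 \left(\left(-2\right) 12\right) = 84 \left(-24\right) = -2016$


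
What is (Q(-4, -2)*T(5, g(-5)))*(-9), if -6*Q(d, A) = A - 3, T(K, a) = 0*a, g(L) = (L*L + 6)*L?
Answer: 0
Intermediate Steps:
g(L) = L*(6 + L**2) (g(L) = (L**2 + 6)*L = (6 + L**2)*L = L*(6 + L**2))
T(K, a) = 0
Q(d, A) = 1/2 - A/6 (Q(d, A) = -(A - 3)/6 = -(-3 + A)/6 = 1/2 - A/6)
(Q(-4, -2)*T(5, g(-5)))*(-9) = ((1/2 - 1/6*(-2))*0)*(-9) = ((1/2 + 1/3)*0)*(-9) = ((5/6)*0)*(-9) = 0*(-9) = 0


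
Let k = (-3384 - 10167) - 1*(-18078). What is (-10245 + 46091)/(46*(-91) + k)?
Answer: 35846/341 ≈ 105.12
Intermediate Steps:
k = 4527 (k = -13551 + 18078 = 4527)
(-10245 + 46091)/(46*(-91) + k) = (-10245 + 46091)/(46*(-91) + 4527) = 35846/(-4186 + 4527) = 35846/341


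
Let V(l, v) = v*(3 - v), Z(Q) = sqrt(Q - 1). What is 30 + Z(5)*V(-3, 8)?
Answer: -50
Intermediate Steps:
Z(Q) = sqrt(-1 + Q)
30 + Z(5)*V(-3, 8) = 30 + sqrt(-1 + 5)*(8*(3 - 1*8)) = 30 + sqrt(4)*(8*(3 - 8)) = 30 + 2*(8*(-5)) = 30 + 2*(-40) = 30 - 80 = -50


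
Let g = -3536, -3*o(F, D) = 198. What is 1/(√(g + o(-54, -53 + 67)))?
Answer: -I*√3602/3602 ≈ -0.016662*I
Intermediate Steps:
o(F, D) = -66 (o(F, D) = -⅓*198 = -66)
1/(√(g + o(-54, -53 + 67))) = 1/(√(-3536 - 66)) = 1/(√(-3602)) = 1/(I*√3602) = -I*√3602/3602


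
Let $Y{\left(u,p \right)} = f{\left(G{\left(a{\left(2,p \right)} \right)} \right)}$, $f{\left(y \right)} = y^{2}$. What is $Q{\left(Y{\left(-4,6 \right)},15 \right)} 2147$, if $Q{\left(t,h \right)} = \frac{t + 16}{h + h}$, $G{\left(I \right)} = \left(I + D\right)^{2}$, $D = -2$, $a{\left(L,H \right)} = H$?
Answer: $\frac{291992}{15} \approx 19466.0$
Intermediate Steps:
$G{\left(I \right)} = \left(-2 + I\right)^{2}$ ($G{\left(I \right)} = \left(I - 2\right)^{2} = \left(-2 + I\right)^{2}$)
$Y{\left(u,p \right)} = \left(-2 + p\right)^{4}$ ($Y{\left(u,p \right)} = \left(\left(-2 + p\right)^{2}\right)^{2} = \left(-2 + p\right)^{4}$)
$Q{\left(t,h \right)} = \frac{16 + t}{2 h}$
$Q{\left(Y{\left(-4,6 \right)},15 \right)} 2147 = \frac{16 + \left(-2 + 6\right)^{4}}{2 \cdot 15} \cdot 2147 = \frac{1}{2} \cdot \frac{1}{15} \left(16 + 4^{4}\right) 2147 = \frac{1}{2} \cdot \frac{1}{15} \left(16 + 256\right) 2147 = \frac{1}{2} \cdot \frac{1}{15} \cdot 272 \cdot 2147 = \frac{136}{15} \cdot 2147 = \frac{291992}{15}$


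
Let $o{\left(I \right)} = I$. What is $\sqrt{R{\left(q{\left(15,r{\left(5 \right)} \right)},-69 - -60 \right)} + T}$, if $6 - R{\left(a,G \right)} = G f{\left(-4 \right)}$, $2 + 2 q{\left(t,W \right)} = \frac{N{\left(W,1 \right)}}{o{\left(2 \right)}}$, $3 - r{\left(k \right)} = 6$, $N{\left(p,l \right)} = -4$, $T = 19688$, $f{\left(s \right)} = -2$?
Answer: $2 \sqrt{4919} \approx 140.27$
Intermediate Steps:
$r{\left(k \right)} = -3$ ($r{\left(k \right)} = 3 - 6 = -3$)
$q{\left(t,W \right)} = -2$ ($q{\left(t,W \right)} = -1 + \frac{\left(-4\right) \frac{1}{2}}{2} = -1 + \frac{1}{2} \left(-2\right) = -1 - 1 = -2$)
$R{\left(a,G \right)} = 6 + 2 G$ ($R{\left(a,G \right)} = 6 - G \left(-2\right) = 6 - - 2 G = 6 + 2 G$)
$\sqrt{R{\left(q{\left(15,r{\left(5 \right)} \right)},-69 - -60 \right)} + T} = \sqrt{\left(6 + 2 \left(-69 - -60\right)\right) + 19688} = \sqrt{\left(6 + 2 \left(-69 + 60\right)\right) + 19688} = \sqrt{\left(6 + 2 \left(-9\right)\right) + 19688} = \sqrt{\left(6 - 18\right) + 19688} = \sqrt{-12 + 19688} = \sqrt{19676} = 2 \sqrt{4919}$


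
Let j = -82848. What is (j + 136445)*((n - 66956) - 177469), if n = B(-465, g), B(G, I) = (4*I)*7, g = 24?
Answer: -13064429541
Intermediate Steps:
B(G, I) = 28*I
n = 672 (n = 28*24 = 672)
(j + 136445)*((n - 66956) - 177469) = (-82848 + 136445)*((672 - 66956) - 177469) = 53597*(-66284 - 177469) = 53597*(-243753) = -13064429541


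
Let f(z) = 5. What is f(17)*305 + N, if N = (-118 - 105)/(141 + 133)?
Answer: 417627/274 ≈ 1524.2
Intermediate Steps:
N = -223/274 ≈ -0.81387
f(17)*305 + N = 5*305 - 223/274 = 1525 - 223/274 = 417627/274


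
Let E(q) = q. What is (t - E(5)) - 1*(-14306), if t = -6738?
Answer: 7563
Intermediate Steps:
(t - E(5)) - 1*(-14306) = (-6738 - 1*5) - 1*(-14306) = (-6738 - 5) + 14306 = -6743 + 14306 = 7563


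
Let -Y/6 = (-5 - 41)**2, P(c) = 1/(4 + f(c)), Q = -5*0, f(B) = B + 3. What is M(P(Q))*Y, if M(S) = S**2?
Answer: -12696/49 ≈ -259.10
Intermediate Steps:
f(B) = 3 + B
Q = 0
P(c) = 1/(7 + c) (P(c) = 1/(4 + (3 + c)) = 1/(7 + c))
Y = -12696 (Y = -6*(-5 - 41)**2 = -6*(-46)**2 = -6*2116 = -12696)
M(P(Q))*Y = (1/(7 + 0))**2*(-12696) = (1/7)**2*(-12696) = (1/49)*(-12696) = -12696/49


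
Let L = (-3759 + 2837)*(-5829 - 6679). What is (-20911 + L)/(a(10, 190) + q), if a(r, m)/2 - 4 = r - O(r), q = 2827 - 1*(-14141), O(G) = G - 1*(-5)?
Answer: 677145/998 ≈ 678.50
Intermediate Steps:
O(G) = 5 + G (O(G) = G + 5 = 5 + G)
L = 11532376 (L = -922*(-12508) = 11532376)
q = 16968 (q = 2827 + 14141 = 16968)
a(r, m) = -2 (a(r, m) = 8 + 2*(r - (5 + r)) = 8 + 2*(r + (-5 - r)) = 8 + 2*(-5) = 8 - 10 = -2)
(-20911 + L)/(a(10, 190) + q) = (-20911 + 11532376)/(-2 + 16968) = 11511465/16966 = 11511465*(1/16966) = 677145/998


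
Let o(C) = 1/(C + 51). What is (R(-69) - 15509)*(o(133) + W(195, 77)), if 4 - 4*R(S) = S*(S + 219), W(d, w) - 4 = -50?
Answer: 218692383/368 ≈ 5.9427e+5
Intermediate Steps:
o(C) = 1/(51 + C)
W(d, w) = -46 (W(d, w) = 4 - 50 = -46)
R(S) = 1 - S*(219 + S)/4 (R(S) = 1 - S*(S + 219)/4 = 1 - S*(219 + S)/4)
(R(-69) - 15509)*(o(133) + W(195, 77)) = ((1 - 219/4*(-69) - ¼*(-69)²) - 15509)*(1/(51 + 133) - 46) = ((1 + 15111/4 - ¼*4761) - 15509)*(1/184 - 46) = ((1 + 15111/4 - 4761/4) - 15509)*(1/184 - 46) = (5177/2 - 15509)*(-8463/184) = -25841/2*(-8463/184) = 218692383/368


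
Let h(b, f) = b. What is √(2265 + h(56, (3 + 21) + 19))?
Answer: √2321 ≈ 48.177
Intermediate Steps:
√(2265 + h(56, (3 + 21) + 19)) = √(2265 + 56) = √2321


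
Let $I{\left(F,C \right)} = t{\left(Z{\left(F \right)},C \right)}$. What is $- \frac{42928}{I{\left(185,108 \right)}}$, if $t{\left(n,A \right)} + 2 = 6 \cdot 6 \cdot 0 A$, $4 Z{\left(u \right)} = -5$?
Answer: $21464$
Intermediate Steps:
$Z{\left(u \right)} = - \frac{5}{4}$ ($Z{\left(u \right)} = \frac{1}{4} \left(-5\right) = - \frac{5}{4}$)
$t{\left(n,A \right)} = -2$ ($t{\left(n,A \right)} = -2 + 6 \cdot 6 \cdot 0 A = -2 + 36 \cdot 0 = -2 + 0 = -2$)
$I{\left(F,C \right)} = -2$
$- \frac{42928}{I{\left(185,108 \right)}} = - \frac{42928}{-2} = \left(-42928\right) \left(- \frac{1}{2}\right) = 21464$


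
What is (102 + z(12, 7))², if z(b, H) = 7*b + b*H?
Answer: 72900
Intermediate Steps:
z(b, H) = 7*b + H*b
(102 + z(12, 7))² = (102 + 12*(7 + 7))² = (102 + 12*14)² = (102 + 168)² = 270² = 72900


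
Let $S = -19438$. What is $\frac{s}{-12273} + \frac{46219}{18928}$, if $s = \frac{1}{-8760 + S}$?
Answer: $\frac{7997598360377}{3275244847056} \approx 2.4418$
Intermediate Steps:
$s = - \frac{1}{28198}$ ($s = \frac{1}{-8760 - 19438} = \frac{1}{-28198} = - \frac{1}{28198} \approx -3.5463 \cdot 10^{-5}$)
$\frac{s}{-12273} + \frac{46219}{18928} = - \frac{1}{28198 \left(-12273\right)} + \frac{46219}{18928} = \left(- \frac{1}{28198}\right) \left(- \frac{1}{12273}\right) + 46219 \cdot \frac{1}{18928} = \frac{1}{346074054} + \frac{46219}{18928} = \frac{7997598360377}{3275244847056}$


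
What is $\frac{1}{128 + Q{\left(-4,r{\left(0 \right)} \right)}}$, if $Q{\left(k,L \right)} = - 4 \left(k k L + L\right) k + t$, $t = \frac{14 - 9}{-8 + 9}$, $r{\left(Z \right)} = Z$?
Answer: $\frac{1}{133} \approx 0.0075188$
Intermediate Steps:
$t = 5$ ($t = \frac{5}{1} = 5 \cdot 1 = 5$)
$Q{\left(k,L \right)} = 5 + k \left(- 4 L - 4 L k^{2}\right)$ ($Q{\left(k,L \right)} = - 4 \left(k k L + L\right) k + 5 = - 4 \left(k^{2} L + L\right) k + 5 = - 4 \left(L k^{2} + L\right) k + 5 = - 4 \left(L + L k^{2}\right) k + 5 = \left(- 4 L - 4 L k^{2}\right) k + 5 = k \left(- 4 L - 4 L k^{2}\right) + 5 = 5 + k \left(- 4 L - 4 L k^{2}\right)$)
$\frac{1}{128 + Q{\left(-4,r{\left(0 \right)} \right)}} = \frac{1}{128 - -5} = \frac{1}{128 + \left(5 + 0 - 0 \left(-64\right)\right)} = \frac{1}{128 + \left(5 + 0 + 0\right)} = \frac{1}{128 + 5} = \frac{1}{133}$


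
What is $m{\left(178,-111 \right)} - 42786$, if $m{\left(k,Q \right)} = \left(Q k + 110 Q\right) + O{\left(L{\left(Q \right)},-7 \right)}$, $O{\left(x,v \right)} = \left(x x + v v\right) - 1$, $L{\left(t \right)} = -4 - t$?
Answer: $-63257$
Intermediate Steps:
$O{\left(x,v \right)} = -1 + v^{2} + x^{2}$ ($O{\left(x,v \right)} = \left(x^{2} + v^{2}\right) - 1 = \left(v^{2} + x^{2}\right) - 1 = -1 + v^{2} + x^{2}$)
$m{\left(k,Q \right)} = 48 + \left(-4 - Q\right)^{2} + 110 Q + Q k$ ($m{\left(k,Q \right)} = \left(Q k + 110 Q\right) + \left(-1 + \left(-7\right)^{2} + \left(-4 - Q\right)^{2}\right) = \left(110 Q + Q k\right) + \left(-1 + 49 + \left(-4 - Q\right)^{2}\right) = \left(110 Q + Q k\right) + \left(48 + \left(-4 - Q\right)^{2}\right) = 48 + \left(-4 - Q\right)^{2} + 110 Q + Q k$)
$m{\left(178,-111 \right)} - 42786 = \left(64 + \left(-111\right)^{2} + 118 \left(-111\right) - 19758\right) - 42786 = \left(64 + 12321 - 13098 - 19758\right) - 42786 = -20471 - 42786 = -63257$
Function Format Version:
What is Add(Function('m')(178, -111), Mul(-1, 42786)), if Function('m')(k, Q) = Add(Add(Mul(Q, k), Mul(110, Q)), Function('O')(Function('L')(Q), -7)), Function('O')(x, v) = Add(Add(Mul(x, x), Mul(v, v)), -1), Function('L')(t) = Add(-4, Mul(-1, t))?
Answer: -63257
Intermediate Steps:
Function('O')(x, v) = Add(-1, Pow(v, 2), Pow(x, 2)) (Function('O')(x, v) = Add(Add(Pow(x, 2), Pow(v, 2)), -1) = Add(Add(Pow(v, 2), Pow(x, 2)), -1) = Add(-1, Pow(v, 2), Pow(x, 2)))
Function('m')(k, Q) = Add(48, Pow(Add(-4, Mul(-1, Q)), 2), Mul(110, Q), Mul(Q, k)) (Function('m')(k, Q) = Add(Add(Mul(Q, k), Mul(110, Q)), Add(-1, Pow(-7, 2), Pow(Add(-4, Mul(-1, Q)), 2))) = Add(Add(Mul(110, Q), Mul(Q, k)), Add(-1, 49, Pow(Add(-4, Mul(-1, Q)), 2))) = Add(Add(Mul(110, Q), Mul(Q, k)), Add(48, Pow(Add(-4, Mul(-1, Q)), 2))) = Add(48, Pow(Add(-4, Mul(-1, Q)), 2), Mul(110, Q), Mul(Q, k)))
Add(Function('m')(178, -111), Mul(-1, 42786)) = Add(Add(64, Pow(-111, 2), Mul(118, -111), Mul(-111, 178)), Mul(-1, 42786)) = Add(Add(64, 12321, -13098, -19758), -42786) = Add(-20471, -42786) = -63257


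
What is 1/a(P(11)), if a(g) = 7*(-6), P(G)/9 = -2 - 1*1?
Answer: -1/42 ≈ -0.023810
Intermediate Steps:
P(G) = -27 (P(G) = 9*(-2 - 1*1) = 9*(-2 - 1) = 9*(-3) = -27)
a(g) = -42
1/a(P(11)) = 1/(-42) = -1/42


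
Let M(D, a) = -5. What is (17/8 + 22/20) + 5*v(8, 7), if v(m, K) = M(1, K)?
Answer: -871/40 ≈ -21.775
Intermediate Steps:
v(m, K) = -5
(17/8 + 22/20) + 5*v(8, 7) = (17/8 + 22/20) + 5*(-5) = (17*(⅛) + 22*(1/20)) - 25 = (17/8 + 11/10) - 25 = 129/40 - 25 = -871/40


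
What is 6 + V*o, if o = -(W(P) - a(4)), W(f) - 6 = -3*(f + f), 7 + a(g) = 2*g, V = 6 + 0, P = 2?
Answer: 48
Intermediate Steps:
V = 6
a(g) = -7 + 2*g
W(f) = 6 - 6*f (W(f) = 6 - 3*(f + f) = 6 - 6*f)
o = 7 (o = -((6 - 6*2) - (-7 + 2*4)) = -((6 - 12) - (-7 + 8)) = -(-6 - 1*1) = -(-6 - 1) = -1*(-7) = 7)
6 + V*o = 6 + 6*7 = 6 + 42 = 48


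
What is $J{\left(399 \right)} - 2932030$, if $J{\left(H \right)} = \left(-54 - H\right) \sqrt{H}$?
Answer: $-2932030 - 453 \sqrt{399} \approx -2.9411 \cdot 10^{6}$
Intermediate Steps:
$J{\left(H \right)} = \sqrt{H} \left(-54 - H\right)$
$J{\left(399 \right)} - 2932030 = \sqrt{399} \left(-54 - 399\right) - 2932030 = \sqrt{399} \left(-453\right) - 2932030 = - 453 \sqrt{399} - 2932030 = -2932030 - 453 \sqrt{399}$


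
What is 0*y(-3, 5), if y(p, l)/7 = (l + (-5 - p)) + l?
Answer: 0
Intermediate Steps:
y(p, l) = -35 - 7*p + 14*l (y(p, l) = 7*((l + (-5 - p)) + l) = 7*((-5 + l - p) + l) = 7*(-5 - p + 2*l) = -35 - 7*p + 14*l)
0*y(-3, 5) = 0*(-35 - 7*(-3) + 14*5) = 0*(-35 + 21 + 70) = 0*56 = 0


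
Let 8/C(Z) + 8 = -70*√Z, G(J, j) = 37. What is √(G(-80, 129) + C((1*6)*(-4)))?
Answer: √((72 + 1295*I*√6)/(2 + 35*I*√6)) ≈ 6.0827 + 0.00192*I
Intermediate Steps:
C(Z) = 8/(-8 - 70*√Z)
√(G(-80, 129) + C((1*6)*(-4))) = √(37 - 4/(4 + 35*√((1*6)*(-4)))) = √(37 - 4/(4 + 35*√(6*(-4)))) = √(37 - 4/(4 + 35*√(-24))) = √(37 - 4/(4 + 35*(2*I*√6))) = √(37 - 4/(4 + 70*I*√6))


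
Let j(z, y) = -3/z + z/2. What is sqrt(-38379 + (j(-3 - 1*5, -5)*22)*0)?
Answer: I*sqrt(38379) ≈ 195.91*I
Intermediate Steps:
j(z, y) = z/2 - 3/z (j(z, y) = -3/z + z*(1/2) = -3/z + z/2 = z/2 - 3/z)
sqrt(-38379 + (j(-3 - 1*5, -5)*22)*0) = sqrt(-38379 + (((-3 - 1*5)/2 - 3/(-3 - 1*5))*22)*0) = sqrt(-38379 + (((-3 - 5)/2 - 3/(-3 - 5))*22)*0) = sqrt(-38379 + (((1/2)*(-8) - 3/(-8))*22)*0) = sqrt(-38379 + ((-4 - 3*(-1/8))*22)*0) = sqrt(-38379 + ((-4 + 3/8)*22)*0) = sqrt(-38379 - 29/8*22*0) = sqrt(-38379 - 319/4*0) = sqrt(-38379 + 0) = sqrt(-38379) = I*sqrt(38379)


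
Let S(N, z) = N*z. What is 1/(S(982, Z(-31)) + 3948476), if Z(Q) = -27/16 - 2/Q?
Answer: 248/978826793 ≈ 2.5336e-7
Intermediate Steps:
Z(Q) = -27/16 - 2/Q (Z(Q) = -27*1/16 - 2/Q = -27/16 - 2/Q)
1/(S(982, Z(-31)) + 3948476) = 1/(982*(-27/16 - 2/(-31)) + 3948476) = 1/(982*(-27/16 - 2*(-1/31)) + 3948476) = 1/(982*(-27/16 + 2/31) + 3948476) = 1/(982*(-805/496) + 3948476) = 1/(-395255/248 + 3948476) = 1/(978826793/248) = 248/978826793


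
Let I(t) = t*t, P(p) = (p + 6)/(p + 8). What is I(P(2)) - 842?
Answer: -21034/25 ≈ -841.36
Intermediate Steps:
P(p) = (6 + p)/(8 + p)
I(t) = t²
I(P(2)) - 842 = ((6 + 2)/(8 + 2))² - 842 = (8/10)² - 842 = ((⅒)*8)² - 842 = (⅘)² - 842 = 16/25 - 842 = -21034/25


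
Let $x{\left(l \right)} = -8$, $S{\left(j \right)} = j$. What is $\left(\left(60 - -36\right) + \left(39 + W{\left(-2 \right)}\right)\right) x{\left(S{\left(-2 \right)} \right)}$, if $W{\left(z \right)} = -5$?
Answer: $-1040$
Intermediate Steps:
$\left(\left(60 - -36\right) + \left(39 + W{\left(-2 \right)}\right)\right) x{\left(S{\left(-2 \right)} \right)} = \left(\left(60 - -36\right) + \left(39 - 5\right)\right) \left(-8\right) = \left(\left(60 + 36\right) + 34\right) \left(-8\right) = \left(96 + 34\right) \left(-8\right) = 130 \left(-8\right) = -1040$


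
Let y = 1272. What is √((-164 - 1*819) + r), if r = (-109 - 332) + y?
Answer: 2*I*√38 ≈ 12.329*I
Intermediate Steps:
r = 831 (r = (-109 - 332) + 1272 = -441 + 1272 = 831)
√((-164 - 1*819) + r) = √((-164 - 1*819) + 831) = √((-164 - 819) + 831) = √(-983 + 831) = √(-152) = 2*I*√38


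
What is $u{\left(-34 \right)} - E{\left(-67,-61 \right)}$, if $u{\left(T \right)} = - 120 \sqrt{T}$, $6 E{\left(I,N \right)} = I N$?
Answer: $- \frac{4087}{6} - 120 i \sqrt{34} \approx -681.17 - 699.71 i$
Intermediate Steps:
$E{\left(I,N \right)} = \frac{I N}{6}$
$u{\left(-34 \right)} - E{\left(-67,-61 \right)} = - 120 \sqrt{-34} - \frac{1}{6} \left(-67\right) \left(-61\right) = - 120 i \sqrt{34} - \frac{4087}{6} = - \frac{4087}{6} - 120 i \sqrt{34}$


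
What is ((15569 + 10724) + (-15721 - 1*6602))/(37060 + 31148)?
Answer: 1985/34104 ≈ 0.058204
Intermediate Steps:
((15569 + 10724) + (-15721 - 1*6602))/(37060 + 31148) = (26293 + (-15721 - 6602))/68208 = (26293 - 22323)*(1/68208) = 3970*(1/68208) = 1985/34104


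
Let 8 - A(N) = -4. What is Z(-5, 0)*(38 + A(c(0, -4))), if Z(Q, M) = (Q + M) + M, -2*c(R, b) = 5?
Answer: -250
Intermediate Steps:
c(R, b) = -5/2 (c(R, b) = -1/2*5 = -5/2)
A(N) = 12 (A(N) = 8 - 1*(-4) = 8 + 4 = 12)
Z(Q, M) = Q + 2*M (Z(Q, M) = (M + Q) + M = Q + 2*M)
Z(-5, 0)*(38 + A(c(0, -4))) = (-5 + 2*0)*(38 + 12) = (-5 + 0)*50 = -5*50 = -250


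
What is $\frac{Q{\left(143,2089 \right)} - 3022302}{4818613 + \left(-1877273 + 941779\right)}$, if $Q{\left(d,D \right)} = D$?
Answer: $- \frac{3020213}{3883119} \approx -0.77778$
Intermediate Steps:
$\frac{Q{\left(143,2089 \right)} - 3022302}{4818613 + \left(-1877273 + 941779\right)} = \frac{2089 - 3022302}{4818613 + \left(-1877273 + 941779\right)} = - \frac{3020213}{4818613 - 935494} = - \frac{3020213}{3883119}$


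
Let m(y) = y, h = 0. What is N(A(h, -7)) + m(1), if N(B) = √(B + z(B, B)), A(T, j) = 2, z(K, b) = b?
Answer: 3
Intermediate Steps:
N(B) = √2*√B (N(B) = √(B + B) = √(2*B) = √2*√B)
N(A(h, -7)) + m(1) = √2*√2 + 1 = 2 + 1 = 3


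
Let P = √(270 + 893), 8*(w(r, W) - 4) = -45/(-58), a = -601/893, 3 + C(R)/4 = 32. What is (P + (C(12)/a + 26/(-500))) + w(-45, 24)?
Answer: -5867103991/34858000 + √1163 ≈ -134.21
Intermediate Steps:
C(R) = 116 (C(R) = -12 + 4*32 = -12 + 128 = 116)
a = -601/893 (a = -601*1/893 = -601/893 ≈ -0.67301)
w(r, W) = 1901/464 (w(r, W) = 4 + (-45/(-58))/8 = 4 + (-45*(-1/58))/8 = 4 + (⅛)*(45/58) = 4 + 45/464 = 1901/464)
P = √1163 ≈ 34.103
(P + (C(12)/a + 26/(-500))) + w(-45, 24) = (√1163 + (116/(-601/893) + 26/(-500))) + 1901/464 = (√1163 + (116*(-893/601) + 26*(-1/500))) + 1901/464 = (√1163 + (-103588/601 - 13/250)) + 1901/464 = (√1163 - 25904813/150250) + 1901/464 = (-25904813/150250 + √1163) + 1901/464 = -5867103991/34858000 + √1163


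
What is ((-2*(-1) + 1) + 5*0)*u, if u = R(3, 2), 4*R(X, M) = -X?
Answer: -9/4 ≈ -2.2500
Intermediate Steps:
R(X, M) = -X/4 (R(X, M) = (-X)/4 = -X/4)
u = -3/4 (u = -1/4*3 = -3/4 ≈ -0.75000)
((-2*(-1) + 1) + 5*0)*u = ((-2*(-1) + 1) + 5*0)*(-3/4) = ((2 + 1) + 0)*(-3/4) = (3 + 0)*(-3/4) = 3*(-3/4) = -9/4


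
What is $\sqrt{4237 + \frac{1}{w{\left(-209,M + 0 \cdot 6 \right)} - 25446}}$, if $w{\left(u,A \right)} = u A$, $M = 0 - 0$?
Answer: $\frac{\sqrt{2743452881646}}{25446} \approx 65.092$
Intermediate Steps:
$M = 0$ ($M = 0 + 0 = 0$)
$w{\left(u,A \right)} = A u$
$\sqrt{4237 + \frac{1}{w{\left(-209,M + 0 \cdot 6 \right)} - 25446}} = \sqrt{4237 + \frac{1}{\left(0 + 0 \cdot 6\right) \left(-209\right) - 25446}} = \sqrt{4237 + \frac{1}{\left(0 + 0\right) \left(-209\right) - 25446}} = \sqrt{4237 + \frac{1}{0 \left(-209\right) - 25446}} = \sqrt{4237 + \frac{1}{0 - 25446}} = \sqrt{4237 + \frac{1}{-25446}} = \sqrt{4237 - \frac{1}{25446}} = \sqrt{\frac{107814701}{25446}} = \frac{\sqrt{2743452881646}}{25446}$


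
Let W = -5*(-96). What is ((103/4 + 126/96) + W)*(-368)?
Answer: -186599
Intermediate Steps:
W = 480
((103/4 + 126/96) + W)*(-368) = ((103/4 + 126/96) + 480)*(-368) = ((103*(¼) + 126*(1/96)) + 480)*(-368) = ((103/4 + 21/16) + 480)*(-368) = (433/16 + 480)*(-368) = (8113/16)*(-368) = -186599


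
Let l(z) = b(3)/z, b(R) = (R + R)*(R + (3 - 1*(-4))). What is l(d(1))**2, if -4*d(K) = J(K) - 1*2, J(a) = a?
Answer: 57600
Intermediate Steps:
b(R) = 2*R*(7 + R) (b(R) = (2*R)*(R + (3 + 4)) = (2*R)*(R + 7) = (2*R)*(7 + R) = 2*R*(7 + R))
d(K) = 1/2 - K/4 (d(K) = -(K - 1*2)/4 = -(K - 2)/4 = -(-2 + K)/4 = 1/2 - K/4)
l(z) = 60/z (l(z) = (2*3*(7 + 3))/z = (2*3*10)/z = 60/z)
l(d(1))**2 = (60/(1/2 - 1/4*1))**2 = (60/(1/2 - 1/4))**2 = (60/(1/4))**2 = (60*4)**2 = 240**2 = 57600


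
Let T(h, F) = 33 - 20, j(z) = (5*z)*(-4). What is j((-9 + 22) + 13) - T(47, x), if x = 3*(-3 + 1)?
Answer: -533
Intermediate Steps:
x = -6 (x = 3*(-2) = -6)
j(z) = -20*z
T(h, F) = 13
j((-9 + 22) + 13) - T(47, x) = -20*((-9 + 22) + 13) - 1*13 = -20*(13 + 13) - 13 = -20*26 - 13 = -520 - 13 = -533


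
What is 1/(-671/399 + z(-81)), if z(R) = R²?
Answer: 399/2617168 ≈ 0.00015245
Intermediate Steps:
1/(-671/399 + z(-81)) = 1/(-671/399 + (-81)²) = 1/(-671*1/399 + 6561) = 1/(-671/399 + 6561) = 1/(2617168/399) = 399/2617168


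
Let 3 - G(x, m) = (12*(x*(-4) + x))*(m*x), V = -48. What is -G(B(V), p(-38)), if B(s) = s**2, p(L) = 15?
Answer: -2866544643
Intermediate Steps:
G(x, m) = 3 + 36*m*x**2 (G(x, m) = 3 - 12*(x*(-4) + x)*m*x = 3 - 12*(-4*x + x)*m*x = 3 - 12*(-3*x)*m*x = 3 - (-36*x)*m*x = 3 - (-36)*m*x**2 = 3 + 36*m*x**2)
-G(B(V), p(-38)) = -(3 + 36*15*((-48)**2)**2) = -(3 + 36*15*2304**2) = -(3 + 36*15*5308416) = -(3 + 2866544640) = -1*2866544643 = -2866544643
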